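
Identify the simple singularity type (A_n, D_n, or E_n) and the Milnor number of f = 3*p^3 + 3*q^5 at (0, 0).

The Hessian of f at 0 is [[0, 0], [0, 0]] with rank 0, so corank 2. A Groebner basis of the Jacobian ideal J(f) in C{p,q} is {q^4, p^2}; counting standard monomials gives mu = 8. Corank 2; j^3 = 3*p^3 is a perfect cube, so E-series; the 5-jet and mu = 8 give E_8.

Type E_8, Milnor number mu = 8.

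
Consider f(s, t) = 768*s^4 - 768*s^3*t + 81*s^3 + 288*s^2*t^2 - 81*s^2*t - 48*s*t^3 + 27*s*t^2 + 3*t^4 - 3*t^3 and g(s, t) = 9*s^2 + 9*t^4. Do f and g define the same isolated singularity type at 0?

The Hessian of f at 0 has rank 0. Corank 2; j^3 = 3*(3*s - t)^3 is a perfect cube, so E-series; the 4-jet and mu = 6 give E_6. The Hessian of g at 0 has rank 1. Corank 1: A-series; mu = 3 gives A_3. f is E_6 but g is A_3, hence not right-equivalent.

No.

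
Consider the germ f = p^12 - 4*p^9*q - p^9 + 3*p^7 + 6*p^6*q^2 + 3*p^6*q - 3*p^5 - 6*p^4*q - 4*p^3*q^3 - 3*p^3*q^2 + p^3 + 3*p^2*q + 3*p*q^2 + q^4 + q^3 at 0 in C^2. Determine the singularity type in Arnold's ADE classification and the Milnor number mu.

Type E_{6}, Milnor number mu = 6.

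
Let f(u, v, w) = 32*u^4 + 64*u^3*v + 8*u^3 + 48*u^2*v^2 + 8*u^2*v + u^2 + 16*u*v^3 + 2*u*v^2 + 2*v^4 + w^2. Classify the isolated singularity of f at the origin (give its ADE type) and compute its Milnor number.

The Hessian of f at 0 has rank 2. Corank 1: A-series; mu = 3 gives A_3.

Type A_{3}, Milnor number mu = 3.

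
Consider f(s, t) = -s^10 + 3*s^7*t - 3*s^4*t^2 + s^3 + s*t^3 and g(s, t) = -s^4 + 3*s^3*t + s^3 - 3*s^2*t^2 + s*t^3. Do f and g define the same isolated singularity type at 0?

The Hessian of f at 0 is [[0, 0], [0, 0]] with rank 0, so corank 2. A Groebner basis of the Jacobian ideal J(f) in C{s,t} is {s^3, s*t^2, 3*s^2 + t^3}; counting standard monomials gives mu = 7. Corank 2; j^3 = s^3 is a perfect cube, so E-series; the 4-jet and mu = 7 give E_7. The Hessian of g at 0 is [[0, 0], [0, 0]] with rank 0, so corank 2. A Groebner basis of the Jacobian ideal J(g) in C{s,t} is {3*s^2 + t^4 + t^3, s^3, s^2*t - s^2 - t^3/3, -2*s^2 + s*t^2 - 2*t^3/3}; counting standard monomials gives mu = 7. Corank 2; j^3 = s^3 is a perfect cube, so E-series; the 4-jet and mu = 7 give E_7. Both have type E_7, hence right-equivalent.

Yes.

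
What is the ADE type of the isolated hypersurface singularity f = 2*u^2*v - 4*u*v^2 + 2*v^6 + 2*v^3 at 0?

D_7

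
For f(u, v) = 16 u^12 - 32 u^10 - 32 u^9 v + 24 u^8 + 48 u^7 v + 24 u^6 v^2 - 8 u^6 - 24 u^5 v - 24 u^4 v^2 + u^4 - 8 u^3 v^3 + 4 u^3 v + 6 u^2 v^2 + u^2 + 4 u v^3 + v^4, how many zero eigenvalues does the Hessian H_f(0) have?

1

Hessian at 0 has rank 1.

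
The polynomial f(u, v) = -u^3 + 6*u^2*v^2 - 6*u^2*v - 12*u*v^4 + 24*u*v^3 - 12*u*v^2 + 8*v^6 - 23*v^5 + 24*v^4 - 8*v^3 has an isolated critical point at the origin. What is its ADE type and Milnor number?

The Hessian of f at 0 has rank 0. Corank 2; j^3 = -(u + 2*v)^3 is a perfect cube, so E-series; the 5-jet and mu = 8 give E_8.

Type E_8, Milnor number mu = 8.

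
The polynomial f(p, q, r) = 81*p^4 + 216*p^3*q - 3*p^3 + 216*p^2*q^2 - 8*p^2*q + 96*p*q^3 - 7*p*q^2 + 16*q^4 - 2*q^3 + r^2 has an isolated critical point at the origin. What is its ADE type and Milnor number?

The Hessian of f at 0 has rank 1. Corank 2; j^3 = -(p + q)^2*(3*p + 2*q) has shape L^2 M (L != M), so D-series; mu = 5 gives D_5.

Type D_{5}, Milnor number mu = 5.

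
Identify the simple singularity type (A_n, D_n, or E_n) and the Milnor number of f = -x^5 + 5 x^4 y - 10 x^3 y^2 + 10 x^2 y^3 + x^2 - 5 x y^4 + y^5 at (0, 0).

The Hessian of f at 0 has rank 1. Corank 1: A-series; mu = 4 gives A_4.

Type A_4, Milnor number mu = 4.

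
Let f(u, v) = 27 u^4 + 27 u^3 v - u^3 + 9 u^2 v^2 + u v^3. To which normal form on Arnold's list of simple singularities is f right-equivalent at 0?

E_{7}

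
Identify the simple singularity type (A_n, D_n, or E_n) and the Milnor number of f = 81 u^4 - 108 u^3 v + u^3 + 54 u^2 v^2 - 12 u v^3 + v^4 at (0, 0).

The Hessian of f at 0 is [[0, 0], [0, 0]] with rank 0, so corank 2. A Groebner basis of the Jacobian ideal J(f) in C{u,v} is {v^4, u*v^2 - v^3/9, u^2}; counting standard monomials gives mu = 6. Corank 2; j^3 = u^3 is a perfect cube, so E-series; the 4-jet and mu = 6 give E_6.

Type E_{6}, Milnor number mu = 6.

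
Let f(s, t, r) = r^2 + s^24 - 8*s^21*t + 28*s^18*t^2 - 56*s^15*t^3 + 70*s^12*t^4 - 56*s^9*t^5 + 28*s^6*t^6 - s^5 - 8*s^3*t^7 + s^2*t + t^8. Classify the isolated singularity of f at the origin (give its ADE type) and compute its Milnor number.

Type D9, Milnor number mu = 9.

The Hessian of f at 0 has rank 1. Corank 2; j^3 = s^2*t has shape L^2 M (L != M), so D-series; mu = 9 gives D_9.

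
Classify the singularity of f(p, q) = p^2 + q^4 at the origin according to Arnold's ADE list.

A3

The Hessian of f at 0 is [[2, 0], [0, 0]] with rank 1, so corank 1. A Groebner basis of the Jacobian ideal J(f) in C{p,q} is {q^3, p}; counting standard monomials gives mu = 3. Corank 1: A-series; mu = 3 gives A_3.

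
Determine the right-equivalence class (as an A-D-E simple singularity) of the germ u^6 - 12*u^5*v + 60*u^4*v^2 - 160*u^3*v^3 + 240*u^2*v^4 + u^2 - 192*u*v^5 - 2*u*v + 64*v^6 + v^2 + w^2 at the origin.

A_5

The Hessian of f at 0 has rank 2. Corank 1: A-series; mu = 5 gives A_5.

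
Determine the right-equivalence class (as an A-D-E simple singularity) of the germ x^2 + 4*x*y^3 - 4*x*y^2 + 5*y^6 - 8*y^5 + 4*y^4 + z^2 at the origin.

A_5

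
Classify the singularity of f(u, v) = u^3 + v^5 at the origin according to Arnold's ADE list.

The Hessian of f at 0 is [[0, 0], [0, 0]] with rank 0, so corank 2. A Groebner basis of the Jacobian ideal J(f) in C{u,v} is {v^4, u^2}; counting standard monomials gives mu = 8. Corank 2; j^3 = u^3 is a perfect cube, so E-series; the 5-jet and mu = 8 give E_8.

E_{8}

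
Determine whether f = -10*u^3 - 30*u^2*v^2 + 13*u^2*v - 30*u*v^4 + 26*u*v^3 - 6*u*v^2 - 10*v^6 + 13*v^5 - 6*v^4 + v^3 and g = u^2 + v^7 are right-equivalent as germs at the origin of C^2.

The Hessian of f at 0 has rank 0. Corank 2; j^3 = -(2*u - v)*(5*u^2 - 4*u*v + v^2) splits into three distinct lines over C (the quadratic factor has nonzero discriminant), so D_4. The Hessian of g at 0 has rank 1. Corank 1: A-series; mu = 6 gives A_6. f is D_4 but g is A_6, hence not right-equivalent.

No.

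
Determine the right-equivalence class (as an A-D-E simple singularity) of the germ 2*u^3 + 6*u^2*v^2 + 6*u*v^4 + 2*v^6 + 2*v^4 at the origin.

E_{6}

The Hessian of f at 0 has rank 0. Corank 2; j^3 = 2*u^3 is a perfect cube, so E-series; the 4-jet and mu = 6 give E_6.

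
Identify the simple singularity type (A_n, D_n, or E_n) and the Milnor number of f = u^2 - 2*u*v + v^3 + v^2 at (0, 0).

The Hessian of f at 0 has rank 1. Corank 1: A-series; mu = 2 gives A_2.

Type A2, Milnor number mu = 2.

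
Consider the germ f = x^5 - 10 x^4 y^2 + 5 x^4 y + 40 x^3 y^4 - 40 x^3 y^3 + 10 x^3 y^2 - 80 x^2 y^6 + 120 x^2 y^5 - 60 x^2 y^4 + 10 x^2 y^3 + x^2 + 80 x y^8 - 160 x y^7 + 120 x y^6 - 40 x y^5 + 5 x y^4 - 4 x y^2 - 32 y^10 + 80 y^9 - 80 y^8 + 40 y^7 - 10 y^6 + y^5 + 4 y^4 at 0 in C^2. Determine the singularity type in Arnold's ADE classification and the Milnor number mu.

The Hessian of f at 0 is [[2, 0], [0, 0]] with rank 1, so corank 1. A Groebner basis of the Jacobian ideal J(f) in C{x,y} is {x^2, -x/2 + y^2}; counting standard monomials gives mu = 4. Corank 1: A-series; mu = 4 gives A_4.

Type A_4, Milnor number mu = 4.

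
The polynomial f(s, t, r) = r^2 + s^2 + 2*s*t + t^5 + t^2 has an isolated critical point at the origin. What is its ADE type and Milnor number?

Type A_4, Milnor number mu = 4.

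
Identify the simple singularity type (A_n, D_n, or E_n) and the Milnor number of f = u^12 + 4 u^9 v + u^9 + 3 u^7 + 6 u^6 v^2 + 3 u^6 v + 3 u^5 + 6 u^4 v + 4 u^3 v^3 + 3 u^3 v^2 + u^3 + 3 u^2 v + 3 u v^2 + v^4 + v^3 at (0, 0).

The Hessian of f at 0 is [[0, 0], [0, 0]] with rank 0, so corank 2. A Groebner basis of the Jacobian ideal J(f) in C{u,v} is {v^3, u^2 + 2*u*v + v^2}; counting standard monomials gives mu = 6. Corank 2; j^3 = (u + v)^3 is a perfect cube, so E-series; the 4-jet and mu = 6 give E_6.

Type E_{6}, Milnor number mu = 6.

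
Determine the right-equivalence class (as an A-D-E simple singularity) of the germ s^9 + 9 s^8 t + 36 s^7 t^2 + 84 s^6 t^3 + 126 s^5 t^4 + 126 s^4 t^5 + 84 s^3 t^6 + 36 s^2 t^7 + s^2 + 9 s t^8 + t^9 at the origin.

The Hessian of f at 0 has rank 1. Corank 1: A-series; mu = 8 gives A_8.

A_{8}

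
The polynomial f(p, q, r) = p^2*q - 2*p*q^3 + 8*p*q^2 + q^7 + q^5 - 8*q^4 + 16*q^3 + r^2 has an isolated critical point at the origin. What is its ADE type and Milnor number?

Type D_8, Milnor number mu = 8.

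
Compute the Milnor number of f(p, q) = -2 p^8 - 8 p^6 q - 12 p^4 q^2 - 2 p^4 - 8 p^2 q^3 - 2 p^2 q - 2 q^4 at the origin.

5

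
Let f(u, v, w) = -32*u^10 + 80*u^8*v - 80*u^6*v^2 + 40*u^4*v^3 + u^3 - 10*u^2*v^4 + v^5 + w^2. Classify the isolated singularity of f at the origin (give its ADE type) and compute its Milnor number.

The Hessian of f at 0 has rank 1. Corank 2; j^3 = u^3 is a perfect cube, so E-series; the 5-jet and mu = 8 give E_8.

Type E_8, Milnor number mu = 8.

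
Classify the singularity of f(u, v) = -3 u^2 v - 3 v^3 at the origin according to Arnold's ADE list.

D_4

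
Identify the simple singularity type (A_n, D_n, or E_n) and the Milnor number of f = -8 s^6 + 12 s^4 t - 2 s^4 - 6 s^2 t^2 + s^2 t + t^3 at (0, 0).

Type D4, Milnor number mu = 4.

The Hessian of f at 0 is [[0, 0], [0, 0]] with rank 0, so corank 2. A Groebner basis of the Jacobian ideal J(f) in C{s,t} is {t^3, s^2 + 3*t^2, s*t}; counting standard monomials gives mu = 4. Corank 2; j^3 = t*(s^2 + t^2) splits into three distinct lines over C (the quadratic factor has nonzero discriminant), so D_4.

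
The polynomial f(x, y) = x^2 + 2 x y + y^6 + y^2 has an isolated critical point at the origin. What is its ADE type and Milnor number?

Type A_{5}, Milnor number mu = 5.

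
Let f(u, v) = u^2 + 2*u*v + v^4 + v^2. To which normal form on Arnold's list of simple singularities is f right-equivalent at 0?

A3

The Hessian of f at 0 has rank 1. Corank 1: A-series; mu = 3 gives A_3.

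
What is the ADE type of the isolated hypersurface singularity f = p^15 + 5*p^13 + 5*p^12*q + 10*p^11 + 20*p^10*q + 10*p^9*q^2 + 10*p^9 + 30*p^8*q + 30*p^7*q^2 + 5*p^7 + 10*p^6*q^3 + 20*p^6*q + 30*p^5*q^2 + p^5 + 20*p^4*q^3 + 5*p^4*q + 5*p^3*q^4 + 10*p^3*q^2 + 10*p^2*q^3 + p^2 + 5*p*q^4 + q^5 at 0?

The Hessian of f at 0 is [[2, 0], [0, 0]] with rank 1, so corank 1. A Groebner basis of the Jacobian ideal J(f) in C{p,q} is {q^4, p}; counting standard monomials gives mu = 4. Corank 1: A-series; mu = 4 gives A_4.

A_{4}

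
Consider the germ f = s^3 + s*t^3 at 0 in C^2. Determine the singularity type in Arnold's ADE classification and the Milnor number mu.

The Hessian of f at 0 is [[0, 0], [0, 0]] with rank 0, so corank 2. A Groebner basis of the Jacobian ideal J(f) in C{s,t} is {s^3, s*t^2, 3*s^2 + t^3}; counting standard monomials gives mu = 7. Corank 2; j^3 = s^3 is a perfect cube, so E-series; the 4-jet and mu = 7 give E_7.

Type E_7, Milnor number mu = 7.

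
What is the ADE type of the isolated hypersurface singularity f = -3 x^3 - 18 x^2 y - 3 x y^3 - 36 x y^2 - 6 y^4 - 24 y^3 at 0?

The Hessian of f at 0 has rank 0. Corank 2; j^3 = -3*(x + 2*y)^3 is a perfect cube, so E-series; the 4-jet and mu = 7 give E_7.

E_{7}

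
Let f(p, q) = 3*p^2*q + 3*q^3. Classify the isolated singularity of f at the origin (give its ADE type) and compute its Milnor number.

Type D4, Milnor number mu = 4.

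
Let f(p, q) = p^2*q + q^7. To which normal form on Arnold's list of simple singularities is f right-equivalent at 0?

D8

The Hessian of f at 0 has rank 0. Corank 2; j^3 = p^2*q has shape L^2 M (L != M), so D-series; mu = 8 gives D_8.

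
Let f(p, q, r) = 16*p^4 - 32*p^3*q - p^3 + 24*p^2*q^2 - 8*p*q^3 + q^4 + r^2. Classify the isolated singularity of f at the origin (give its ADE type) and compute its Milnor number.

Type E_{6}, Milnor number mu = 6.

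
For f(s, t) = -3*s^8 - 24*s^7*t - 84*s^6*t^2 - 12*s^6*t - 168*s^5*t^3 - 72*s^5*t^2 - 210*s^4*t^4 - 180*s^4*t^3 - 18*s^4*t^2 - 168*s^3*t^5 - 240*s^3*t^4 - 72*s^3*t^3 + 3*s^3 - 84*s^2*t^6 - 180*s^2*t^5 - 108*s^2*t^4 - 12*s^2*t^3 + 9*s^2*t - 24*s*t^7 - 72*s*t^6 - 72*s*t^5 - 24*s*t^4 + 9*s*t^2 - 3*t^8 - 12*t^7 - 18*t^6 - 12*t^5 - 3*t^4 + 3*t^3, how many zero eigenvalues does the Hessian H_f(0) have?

The Hessian at 0 is [[0, 0], [0, 0]] of rank 0; hence corank 2.

2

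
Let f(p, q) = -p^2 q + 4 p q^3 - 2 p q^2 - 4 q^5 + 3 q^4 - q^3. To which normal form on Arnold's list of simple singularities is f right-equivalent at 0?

The Hessian of f at 0 has rank 0. Corank 2; j^3 = -q*(p + q)^2 has shape L^2 M (L != M), so D-series; mu = 5 gives D_5.

D_{5}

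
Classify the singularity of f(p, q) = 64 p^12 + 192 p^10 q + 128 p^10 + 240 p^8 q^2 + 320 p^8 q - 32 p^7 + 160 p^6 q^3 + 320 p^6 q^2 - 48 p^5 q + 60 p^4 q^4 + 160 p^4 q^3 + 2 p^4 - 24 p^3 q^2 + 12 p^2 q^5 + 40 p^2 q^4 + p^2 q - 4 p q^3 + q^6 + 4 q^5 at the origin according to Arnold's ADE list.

The Hessian of f at 0 is [[0, 0], [0, 0]] with rank 0, so corank 2. A Groebner basis of the Jacobian ideal J(f) in C{p,q} is {p^3, p^2*q + 2*p^2/3 - 4*p*q^2/3, -p*q/2 + q^3}; counting standard monomials gives mu = 7. Corank 2; j^3 = p^2*q has shape L^2 M (L != M), so D-series; mu = 7 gives D_7.

D7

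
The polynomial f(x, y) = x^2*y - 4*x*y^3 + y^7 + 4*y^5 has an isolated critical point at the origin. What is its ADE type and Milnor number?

The Hessian of f at 0 has rank 0. Corank 2; j^3 = x^2*y has shape L^2 M (L != M), so D-series; mu = 8 gives D_8.

Type D8, Milnor number mu = 8.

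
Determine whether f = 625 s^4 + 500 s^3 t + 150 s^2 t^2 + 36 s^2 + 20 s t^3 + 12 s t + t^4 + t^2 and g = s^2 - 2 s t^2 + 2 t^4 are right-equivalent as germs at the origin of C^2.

Yes.

The Hessian of f at 0 has rank 1. Corank 1: A-series; mu = 3 gives A_3. The Hessian of g at 0 has rank 1. Corank 1: A-series; mu = 3 gives A_3. Both have type A_3, hence right-equivalent.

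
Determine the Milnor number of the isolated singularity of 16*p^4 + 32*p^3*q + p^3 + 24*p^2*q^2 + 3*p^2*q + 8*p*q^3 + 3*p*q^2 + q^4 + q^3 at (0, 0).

6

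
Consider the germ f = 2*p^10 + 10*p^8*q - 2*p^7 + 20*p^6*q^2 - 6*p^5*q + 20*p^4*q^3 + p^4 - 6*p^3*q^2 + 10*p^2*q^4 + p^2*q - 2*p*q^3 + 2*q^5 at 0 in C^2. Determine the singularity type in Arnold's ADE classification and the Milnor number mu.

Type D6, Milnor number mu = 6.

The Hessian of f at 0 has rank 0. Corank 2; j^3 = p^2*q has shape L^2 M (L != M), so D-series; mu = 6 gives D_6.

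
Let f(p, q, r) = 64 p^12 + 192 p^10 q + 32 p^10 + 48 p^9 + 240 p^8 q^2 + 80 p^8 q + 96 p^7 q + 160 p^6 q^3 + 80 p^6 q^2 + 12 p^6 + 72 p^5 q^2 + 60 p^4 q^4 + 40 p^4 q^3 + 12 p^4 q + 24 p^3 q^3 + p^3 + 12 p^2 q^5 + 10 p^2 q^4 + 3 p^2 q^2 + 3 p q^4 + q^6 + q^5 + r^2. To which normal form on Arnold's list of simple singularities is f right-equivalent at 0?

The Hessian of f at 0 has rank 1. Corank 2; j^3 = p^3 is a perfect cube, so E-series; the 5-jet and mu = 8 give E_8.

E8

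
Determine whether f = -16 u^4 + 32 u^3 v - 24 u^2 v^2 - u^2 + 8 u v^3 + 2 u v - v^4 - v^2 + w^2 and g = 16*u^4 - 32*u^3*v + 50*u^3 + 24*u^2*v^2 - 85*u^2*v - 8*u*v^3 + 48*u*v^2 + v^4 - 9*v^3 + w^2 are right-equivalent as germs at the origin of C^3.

The Hessian of f at 0 is [[-2, 2, 0], [2, -2, 0], [0, 0, 2]] with rank 2, so corank 1. A Groebner basis of the Jacobian ideal J(f) in C{u,v,w} is {v^3, u - v, w}; counting standard monomials gives mu = 3. Corank 1: A-series; mu = 3 gives A_3. The Hessian of g at 0 is [[0, 0, 0], [0, 0, 0], [0, 0, 2]] with rank 1, so corank 2. A Groebner basis of the Jacobian ideal J(g) in C{u,v,w} is {u*v^2 - 375*u*v/8 + 225*v^2/8, -625*u*v/8 + v^3 + 375*v^2/8, u^2 - 11*u*v/10 + 3*v^2/10, w}; counting standard monomials gives mu = 5. Corank 2; j^3 = (2*u - v)*(5*u - 3*v)^2 has shape L^2 M (L != M), so D-series; mu = 5 gives D_5. f is A_3 but g is D_5, hence not right-equivalent.

No.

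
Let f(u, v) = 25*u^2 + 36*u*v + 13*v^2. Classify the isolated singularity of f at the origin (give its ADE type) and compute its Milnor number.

The Hessian of f at 0 has rank 2. Corank 0: nondegenerate Morse point, so A_1.

Type A_{1}, Milnor number mu = 1.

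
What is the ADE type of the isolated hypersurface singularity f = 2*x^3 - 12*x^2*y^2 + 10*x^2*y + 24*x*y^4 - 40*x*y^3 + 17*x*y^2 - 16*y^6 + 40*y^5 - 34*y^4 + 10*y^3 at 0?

The Hessian of f at 0 is [[0, 0], [0, 0]] with rank 0, so corank 2. A Groebner basis of the Jacobian ideal J(f) in C{x,y} is {y^3, x^2 - 11*y^2/2, x*y + 5*y^2/2}; counting standard monomials gives mu = 4. Corank 2; j^3 = (x + 2*y)*(2*x^2 + 6*x*y + 5*y^2) splits into three distinct lines over C (the quadratic factor has nonzero discriminant), so D_4.

D_4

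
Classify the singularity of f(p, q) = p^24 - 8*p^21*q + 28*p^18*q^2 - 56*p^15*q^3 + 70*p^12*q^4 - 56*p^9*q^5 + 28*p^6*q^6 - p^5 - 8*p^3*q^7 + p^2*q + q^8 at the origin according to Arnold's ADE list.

D_9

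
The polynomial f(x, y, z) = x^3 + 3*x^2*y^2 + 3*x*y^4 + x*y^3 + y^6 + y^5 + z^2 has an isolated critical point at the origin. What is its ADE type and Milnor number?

Type E_{7}, Milnor number mu = 7.

The Hessian of f at 0 is [[0, 0, 0], [0, 0, 0], [0, 0, 2]] with rank 1, so corank 2. A Groebner basis of the Jacobian ideal J(f) in C{x,y,z} is {-x^2 + y^4 - y^3/3, x^3, x^2*y + x^2/3 + y^3/9, x^2 + x*y^2 + y^3/3, z}; counting standard monomials gives mu = 7. Corank 2; j^3 = x^3 is a perfect cube, so E-series; the 4-jet and mu = 7 give E_7.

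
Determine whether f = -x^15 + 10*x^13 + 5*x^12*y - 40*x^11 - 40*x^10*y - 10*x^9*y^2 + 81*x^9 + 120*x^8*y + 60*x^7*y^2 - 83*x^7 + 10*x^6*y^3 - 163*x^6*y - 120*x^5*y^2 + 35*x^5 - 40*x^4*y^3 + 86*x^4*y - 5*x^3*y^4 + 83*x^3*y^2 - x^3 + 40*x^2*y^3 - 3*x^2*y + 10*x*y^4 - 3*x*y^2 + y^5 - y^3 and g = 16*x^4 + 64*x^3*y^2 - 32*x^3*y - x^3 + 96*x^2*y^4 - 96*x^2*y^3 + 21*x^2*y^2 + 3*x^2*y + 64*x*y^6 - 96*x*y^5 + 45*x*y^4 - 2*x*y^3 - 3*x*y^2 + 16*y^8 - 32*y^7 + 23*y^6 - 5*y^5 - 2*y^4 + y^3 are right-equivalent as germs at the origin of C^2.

No.

The Hessian of f at 0 is [[0, 0], [0, 0]] with rank 0, so corank 2. A Groebner basis of the Jacobian ideal J(f) in C{x,y} is {-7*x^2/2 + x*y^3 - 7*x*y - 7*y^2/2, 4*x^2 + 8*x*y + y^4 + 4*y^2, x^3 - 3*x*y^2 - 2*y^3, x^2*y + 2*x*y^2 + y^3}; counting standard monomials gives mu = 8. Corank 2; j^3 = -(x + y)^3 is a perfect cube, so E-series; the 5-jet and mu = 8 give E_8. The Hessian of g at 0 is [[0, 0], [0, 0]] with rank 0, so corank 2. A Groebner basis of the Jacobian ideal J(g) in C{x,y} is {x^3 - 3*x^2/2 + 3*x*y - 3*y^2/2, x^2*y - 2*x^2 + 4*x*y - 2*y^2, -5*x^2/2 + x*y^2 + 5*x*y - 5*y^2/2, -3*x^2 + 6*x*y + y^3 - 3*y^2}; counting standard monomials gives mu = 6. Corank 2; j^3 = -(x - y)^3 is a perfect cube, so E-series; the 4-jet and mu = 6 give E_6. f is E_8 but g is E_6, hence not right-equivalent.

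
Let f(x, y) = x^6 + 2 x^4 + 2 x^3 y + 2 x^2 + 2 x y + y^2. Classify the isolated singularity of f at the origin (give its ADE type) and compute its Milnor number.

The Hessian of f at 0 has rank 2. Corank 0: nondegenerate Morse point, so A_1.

Type A_{1}, Milnor number mu = 1.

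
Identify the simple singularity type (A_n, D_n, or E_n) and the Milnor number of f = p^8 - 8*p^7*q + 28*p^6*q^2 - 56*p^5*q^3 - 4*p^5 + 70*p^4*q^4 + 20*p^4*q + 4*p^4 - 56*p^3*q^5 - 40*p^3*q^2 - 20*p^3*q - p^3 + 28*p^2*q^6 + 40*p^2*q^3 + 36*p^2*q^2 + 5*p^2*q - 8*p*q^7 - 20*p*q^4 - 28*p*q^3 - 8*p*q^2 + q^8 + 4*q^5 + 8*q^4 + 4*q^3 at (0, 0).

Type D_{9}, Milnor number mu = 9.

The Hessian of f at 0 is [[0, 0], [0, 0]] with rank 0, so corank 2. A Groebner basis of the Jacobian ideal J(f) in C{p,q} is {p^2*q^2 + 43*p^2*q/2 - 5*p^2/4 - 113*p*q^2/2 - 9*p*q/4 + 83*q^3/2 + 19*q^2/2, 35*p^2*q/2 - p^2 + p*q^3 - 45*p*q^2 - 2*p*q + 32*q^3 + 8*q^2, 27*p^2*q/2 - 3*p^2/4 - 34*p*q^2 - 7*p*q/4 + q^4 + 47*q^3/2 + 13*q^2/2, p^3 - 3*p^2*q - p^2/2 + 3*p*q^2 + 3*p*q/2 - q^3 - q^2}; counting standard monomials gives mu = 9. Corank 2; j^3 = -(p - 2*q)^2*(p - q) has shape L^2 M (L != M), so D-series; mu = 9 gives D_9.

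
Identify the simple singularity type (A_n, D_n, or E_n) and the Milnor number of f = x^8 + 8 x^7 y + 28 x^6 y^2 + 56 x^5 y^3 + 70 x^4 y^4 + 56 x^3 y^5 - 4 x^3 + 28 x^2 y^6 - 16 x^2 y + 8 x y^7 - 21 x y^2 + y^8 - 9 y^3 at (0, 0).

The Hessian of f at 0 has rank 0. Corank 2; j^3 = -(x + y)*(2*x + 3*y)^2 has shape L^2 M (L != M), so D-series; mu = 9 gives D_9.

Type D_9, Milnor number mu = 9.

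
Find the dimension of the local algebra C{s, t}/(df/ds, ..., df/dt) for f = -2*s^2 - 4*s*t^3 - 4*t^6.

5

The Hessian of f at 0 is [[-4, 0], [0, 0]] with rank 1, so corank 1. A Groebner basis of the Jacobian ideal J(f) in C{s,t} is {s*t^2, s + t^3, s^2}; counting standard monomials gives mu = 5. Corank 1: A-series; mu = 5 gives A_5.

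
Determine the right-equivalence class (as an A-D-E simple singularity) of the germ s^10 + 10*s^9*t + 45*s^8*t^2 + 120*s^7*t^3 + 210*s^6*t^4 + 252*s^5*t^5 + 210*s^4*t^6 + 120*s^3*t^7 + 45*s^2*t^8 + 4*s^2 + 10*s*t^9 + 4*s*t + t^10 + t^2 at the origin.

A_9

The Hessian of f at 0 is [[8, 4], [4, 2]] with rank 1, so corank 1. A Groebner basis of the Jacobian ideal J(f) in C{s,t} is {t^9, s + t/2}; counting standard monomials gives mu = 9. Corank 1: A-series; mu = 9 gives A_9.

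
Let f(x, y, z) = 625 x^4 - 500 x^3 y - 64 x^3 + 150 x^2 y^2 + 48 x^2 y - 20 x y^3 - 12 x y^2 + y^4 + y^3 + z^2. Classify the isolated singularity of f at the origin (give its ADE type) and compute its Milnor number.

The Hessian of f at 0 is [[0, 0, 0], [0, 0, 0], [0, 0, 2]] with rank 1, so corank 2. A Groebner basis of the Jacobian ideal J(f) in C{x,y,z} is {y^4, x*y^2 - 7*y^3/30, x^2 - x*y/2 + y^2/16, z}; counting standard monomials gives mu = 6. Corank 2; j^3 = -(4*x - y)^3 is a perfect cube, so E-series; the 4-jet and mu = 6 give E_6.

Type E6, Milnor number mu = 6.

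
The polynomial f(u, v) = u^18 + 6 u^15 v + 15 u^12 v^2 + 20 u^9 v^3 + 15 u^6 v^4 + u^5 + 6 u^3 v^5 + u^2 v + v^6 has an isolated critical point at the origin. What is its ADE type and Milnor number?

The Hessian of f at 0 has rank 0. Corank 2; j^3 = u^2*v has shape L^2 M (L != M), so D-series; mu = 7 gives D_7.

Type D_7, Milnor number mu = 7.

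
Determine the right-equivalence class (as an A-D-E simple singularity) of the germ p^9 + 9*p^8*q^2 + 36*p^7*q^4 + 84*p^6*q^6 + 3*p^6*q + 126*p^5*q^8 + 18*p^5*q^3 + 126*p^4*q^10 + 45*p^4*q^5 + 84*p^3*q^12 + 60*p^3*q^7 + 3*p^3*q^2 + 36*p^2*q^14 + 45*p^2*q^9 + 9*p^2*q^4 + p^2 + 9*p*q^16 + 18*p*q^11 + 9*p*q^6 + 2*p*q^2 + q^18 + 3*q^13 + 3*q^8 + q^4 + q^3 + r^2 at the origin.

A_{2}

The Hessian of f at 0 is [[2, 0, 0], [0, 0, 0], [0, 0, 2]] with rank 2, so corank 1. A Groebner basis of the Jacobian ideal J(f) in C{p,q,r} is {q^2, p, r}; counting standard monomials gives mu = 2. Corank 1: A-series; mu = 2 gives A_2.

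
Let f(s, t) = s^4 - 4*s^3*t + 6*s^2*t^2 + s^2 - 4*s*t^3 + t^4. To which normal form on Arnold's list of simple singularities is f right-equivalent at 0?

A3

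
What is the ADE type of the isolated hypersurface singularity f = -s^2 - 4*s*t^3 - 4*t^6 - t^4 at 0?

The Hessian of f at 0 has rank 1. Corank 1: A-series; mu = 3 gives A_3.

A3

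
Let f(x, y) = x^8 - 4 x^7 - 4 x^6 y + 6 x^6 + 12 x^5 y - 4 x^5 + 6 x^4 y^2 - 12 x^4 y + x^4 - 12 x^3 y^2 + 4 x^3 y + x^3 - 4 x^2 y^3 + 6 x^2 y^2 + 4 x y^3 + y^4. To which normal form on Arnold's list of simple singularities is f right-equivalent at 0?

E_{6}

The Hessian of f at 0 has rank 0. Corank 2; j^3 = x^3 is a perfect cube, so E-series; the 4-jet and mu = 6 give E_6.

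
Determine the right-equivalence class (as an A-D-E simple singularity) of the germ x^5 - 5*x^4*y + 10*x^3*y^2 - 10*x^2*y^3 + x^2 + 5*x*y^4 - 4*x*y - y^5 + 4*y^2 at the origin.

The Hessian of f at 0 is [[2, -4], [-4, 8]] with rank 1, so corank 1. A Groebner basis of the Jacobian ideal J(f) in C{x,y} is {y^4, x - 2*y}; counting standard monomials gives mu = 4. Corank 1: A-series; mu = 4 gives A_4.

A4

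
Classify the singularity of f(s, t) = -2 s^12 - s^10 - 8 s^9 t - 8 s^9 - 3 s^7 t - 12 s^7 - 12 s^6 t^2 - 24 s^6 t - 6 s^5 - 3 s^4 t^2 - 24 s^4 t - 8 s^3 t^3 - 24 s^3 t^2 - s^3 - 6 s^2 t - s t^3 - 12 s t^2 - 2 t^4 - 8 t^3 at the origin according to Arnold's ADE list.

E_7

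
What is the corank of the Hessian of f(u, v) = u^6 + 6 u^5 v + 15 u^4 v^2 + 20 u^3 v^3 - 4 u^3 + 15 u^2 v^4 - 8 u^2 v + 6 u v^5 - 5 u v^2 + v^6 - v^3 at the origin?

Hessian at 0 has rank 0.

2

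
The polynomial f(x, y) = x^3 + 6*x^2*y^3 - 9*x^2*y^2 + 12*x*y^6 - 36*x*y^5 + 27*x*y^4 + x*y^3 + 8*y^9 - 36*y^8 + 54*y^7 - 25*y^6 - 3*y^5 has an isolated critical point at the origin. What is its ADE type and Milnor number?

Type E_{7}, Milnor number mu = 7.

The Hessian of f at 0 has rank 0. Corank 2; j^3 = x^3 is a perfect cube, so E-series; the 4-jet and mu = 7 give E_7.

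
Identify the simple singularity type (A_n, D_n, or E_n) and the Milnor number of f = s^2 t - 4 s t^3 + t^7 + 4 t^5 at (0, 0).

Type D_{8}, Milnor number mu = 8.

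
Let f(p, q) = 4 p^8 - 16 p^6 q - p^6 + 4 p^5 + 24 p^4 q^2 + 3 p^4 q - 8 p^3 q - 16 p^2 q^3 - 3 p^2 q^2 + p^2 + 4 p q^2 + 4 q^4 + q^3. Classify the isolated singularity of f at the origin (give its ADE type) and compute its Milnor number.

Type A_{2}, Milnor number mu = 2.

The Hessian of f at 0 has rank 1. Corank 1: A-series; mu = 2 gives A_2.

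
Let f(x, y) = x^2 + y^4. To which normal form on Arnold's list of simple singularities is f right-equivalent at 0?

A_3

The Hessian of f at 0 has rank 1. Corank 1: A-series; mu = 3 gives A_3.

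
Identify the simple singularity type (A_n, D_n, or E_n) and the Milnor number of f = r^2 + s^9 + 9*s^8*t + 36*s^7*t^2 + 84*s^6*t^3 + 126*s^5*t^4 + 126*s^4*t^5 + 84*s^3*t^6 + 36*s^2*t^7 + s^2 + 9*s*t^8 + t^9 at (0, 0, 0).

The Hessian of f at 0 has rank 2. Corank 1: A-series; mu = 8 gives A_8.

Type A_8, Milnor number mu = 8.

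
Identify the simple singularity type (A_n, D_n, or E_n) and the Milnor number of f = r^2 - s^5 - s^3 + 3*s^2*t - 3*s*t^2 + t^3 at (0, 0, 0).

Type E_{8}, Milnor number mu = 8.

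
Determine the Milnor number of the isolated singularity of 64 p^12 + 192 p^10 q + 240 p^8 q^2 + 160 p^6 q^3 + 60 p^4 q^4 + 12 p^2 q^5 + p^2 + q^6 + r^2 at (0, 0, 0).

The Hessian of f at 0 is [[2, 0, 0], [0, 0, 0], [0, 0, 2]] with rank 2, so corank 1. A Groebner basis of the Jacobian ideal J(f) in C{p,q,r} is {q^5, p, r}; counting standard monomials gives mu = 5. Corank 1: A-series; mu = 5 gives A_5.

5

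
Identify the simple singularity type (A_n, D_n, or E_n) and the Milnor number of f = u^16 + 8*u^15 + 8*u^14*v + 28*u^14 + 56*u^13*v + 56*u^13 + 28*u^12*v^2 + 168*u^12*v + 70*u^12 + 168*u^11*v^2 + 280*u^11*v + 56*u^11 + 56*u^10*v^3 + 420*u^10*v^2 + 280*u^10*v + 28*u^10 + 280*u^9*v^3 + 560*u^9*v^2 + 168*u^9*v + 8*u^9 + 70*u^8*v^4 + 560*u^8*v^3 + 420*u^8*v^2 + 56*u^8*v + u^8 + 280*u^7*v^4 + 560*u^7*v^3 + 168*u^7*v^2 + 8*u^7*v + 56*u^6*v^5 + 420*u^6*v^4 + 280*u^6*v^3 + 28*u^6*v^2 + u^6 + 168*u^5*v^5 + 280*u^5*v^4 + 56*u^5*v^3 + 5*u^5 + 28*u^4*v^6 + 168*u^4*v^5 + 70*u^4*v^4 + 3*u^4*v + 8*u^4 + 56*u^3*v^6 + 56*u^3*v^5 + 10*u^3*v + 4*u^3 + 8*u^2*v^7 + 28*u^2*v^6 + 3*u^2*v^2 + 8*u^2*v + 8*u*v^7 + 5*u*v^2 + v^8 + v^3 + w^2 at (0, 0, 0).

Type D9, Milnor number mu = 9.

The Hessian of f at 0 is [[0, 0, 0], [0, 0, 0], [0, 0, 2]] with rank 1, so corank 2. A Groebner basis of the Jacobian ideal J(f) in C{u,v,w} is {u^2*v^2 + 2*u*v^2 + v^3, -129*u^2*v/8 + 32*u^2 + u*v^3 - 24*u*v^2 + 191*u*v/4 - 6*v^3 + 127*v^2/8, 81*u^2*v - 192*u^2 + 112*u*v^2 - 286*u*v + v^4 + 24*v^3 - 95*v^2, u^3 + u^2*v + 2*u^2 + 3*u*v + v^2, w}; counting standard monomials gives mu = 9. Corank 2; j^3 = (u + v)*(2*u + v)^2 has shape L^2 M (L != M), so D-series; mu = 9 gives D_9.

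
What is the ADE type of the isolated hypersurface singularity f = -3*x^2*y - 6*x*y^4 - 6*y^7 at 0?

D_{8}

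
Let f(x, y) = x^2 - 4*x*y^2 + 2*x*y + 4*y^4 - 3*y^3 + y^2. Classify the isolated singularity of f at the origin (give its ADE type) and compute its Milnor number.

Type A_{2}, Milnor number mu = 2.

The Hessian of f at 0 is [[2, 2], [2, 2]] with rank 1, so corank 1. A Groebner basis of the Jacobian ideal J(f) in C{x,y} is {y^2, x + y}; counting standard monomials gives mu = 2. Corank 1: A-series; mu = 2 gives A_2.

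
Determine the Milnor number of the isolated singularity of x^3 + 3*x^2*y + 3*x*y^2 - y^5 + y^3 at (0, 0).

8

The Hessian of f at 0 is [[0, 0], [0, 0]] with rank 0, so corank 2. A Groebner basis of the Jacobian ideal J(f) in C{x,y} is {y^4, x^2 + 2*x*y + y^2}; counting standard monomials gives mu = 8. Corank 2; j^3 = (x + y)^3 is a perfect cube, so E-series; the 5-jet and mu = 8 give E_8.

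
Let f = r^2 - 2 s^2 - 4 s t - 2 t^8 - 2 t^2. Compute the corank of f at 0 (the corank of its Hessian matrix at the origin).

1

Hessian at 0 has rank 2.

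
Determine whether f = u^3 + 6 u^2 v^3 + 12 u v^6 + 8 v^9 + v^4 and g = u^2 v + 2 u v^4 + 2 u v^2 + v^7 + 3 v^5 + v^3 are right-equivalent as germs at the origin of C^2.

No.

The Hessian of f at 0 is [[0, 0], [0, 0]] with rank 0, so corank 2. A Groebner basis of the Jacobian ideal J(f) in C{u,v} is {v^3, u^2}; counting standard monomials gives mu = 6. Corank 2; j^3 = u^3 is a perfect cube, so E-series; the 4-jet and mu = 6 give E_6. The Hessian of g at 0 is [[0, 0], [0, 0]] with rank 0, so corank 2. A Groebner basis of the Jacobian ideal J(g) in C{u,v} is {u*v + v^4 + v^2, u*v^2 + v^3, u^2 - 3*u*v - 4*v^2}; counting standard monomials gives mu = 6. Corank 2; j^3 = v*(u + v)^2 has shape L^2 M (L != M), so D-series; mu = 6 gives D_6. f is E_6 but g is D_6, hence not right-equivalent.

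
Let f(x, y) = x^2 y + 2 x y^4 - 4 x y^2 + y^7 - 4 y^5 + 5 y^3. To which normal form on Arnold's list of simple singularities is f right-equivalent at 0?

The Hessian of f at 0 is [[0, 0], [0, 0]] with rank 0, so corank 2. A Groebner basis of the Jacobian ideal J(f) in C{x,y} is {y^3, x^2 - y^2, x*y - 2*y^2}; counting standard monomials gives mu = 4. Corank 2; j^3 = y*(x^2 - 4*x*y + 5*y^2) splits into three distinct lines over C (the quadratic factor has nonzero discriminant), so D_4.

D_{4}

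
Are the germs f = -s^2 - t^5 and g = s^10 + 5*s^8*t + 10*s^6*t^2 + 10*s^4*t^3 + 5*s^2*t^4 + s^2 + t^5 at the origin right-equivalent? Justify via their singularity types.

Yes.

The Hessian of f at 0 is [[-2, 0], [0, 0]] with rank 1, so corank 1. A Groebner basis of the Jacobian ideal J(f) in C{s,t} is {t^4, s}; counting standard monomials gives mu = 4. Corank 1: A-series; mu = 4 gives A_4. The Hessian of g at 0 is [[2, 0], [0, 0]] with rank 1, so corank 1. A Groebner basis of the Jacobian ideal J(g) in C{s,t} is {t^4, s}; counting standard monomials gives mu = 4. Corank 1: A-series; mu = 4 gives A_4. Both have type A_4, hence right-equivalent.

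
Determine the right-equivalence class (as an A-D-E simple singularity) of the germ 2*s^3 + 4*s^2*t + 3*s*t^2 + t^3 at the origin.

D4

The Hessian of f at 0 has rank 0. Corank 2; j^3 = (s + t)*(2*s^2 + 2*s*t + t^2) splits into three distinct lines over C (the quadratic factor has nonzero discriminant), so D_4.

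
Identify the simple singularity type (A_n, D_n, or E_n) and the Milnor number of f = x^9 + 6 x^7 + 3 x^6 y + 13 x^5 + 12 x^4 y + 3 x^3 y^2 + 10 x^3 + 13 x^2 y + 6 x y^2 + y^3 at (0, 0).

Type D_4, Milnor number mu = 4.

The Hessian of f at 0 is [[0, 0], [0, 0]] with rank 0, so corank 2. A Groebner basis of the Jacobian ideal J(f) in C{x,y} is {y^3, x^2 - 3*y^2/11, x*y + 6*y^2/11}; counting standard monomials gives mu = 4. Corank 2; j^3 = (2*x + y)*(5*x^2 + 4*x*y + y^2) splits into three distinct lines over C (the quadratic factor has nonzero discriminant), so D_4.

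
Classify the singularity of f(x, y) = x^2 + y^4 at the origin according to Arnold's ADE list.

A_{3}

The Hessian of f at 0 has rank 1. Corank 1: A-series; mu = 3 gives A_3.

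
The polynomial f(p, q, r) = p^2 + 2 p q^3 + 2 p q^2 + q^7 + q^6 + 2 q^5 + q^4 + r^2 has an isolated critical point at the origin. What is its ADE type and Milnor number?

Type A_{6}, Milnor number mu = 6.

The Hessian of f at 0 has rank 2. Corank 1: A-series; mu = 6 gives A_6.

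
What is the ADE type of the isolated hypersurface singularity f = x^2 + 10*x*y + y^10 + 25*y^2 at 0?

A_{9}

The Hessian of f at 0 is [[2, 10], [10, 50]] with rank 1, so corank 1. A Groebner basis of the Jacobian ideal J(f) in C{x,y} is {y^9, x + 5*y}; counting standard monomials gives mu = 9. Corank 1: A-series; mu = 9 gives A_9.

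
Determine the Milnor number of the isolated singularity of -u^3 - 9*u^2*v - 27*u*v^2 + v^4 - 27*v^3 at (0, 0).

6

The Hessian of f at 0 is [[0, 0], [0, 0]] with rank 0, so corank 2. A Groebner basis of the Jacobian ideal J(f) in C{u,v} is {v^3, u^2 + 6*u*v + 9*v^2}; counting standard monomials gives mu = 6. Corank 2; j^3 = -(u + 3*v)^3 is a perfect cube, so E-series; the 4-jet and mu = 6 give E_6.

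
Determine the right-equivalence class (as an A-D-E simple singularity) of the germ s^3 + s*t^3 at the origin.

E_7

The Hessian of f at 0 has rank 0. Corank 2; j^3 = s^3 is a perfect cube, so E-series; the 4-jet and mu = 7 give E_7.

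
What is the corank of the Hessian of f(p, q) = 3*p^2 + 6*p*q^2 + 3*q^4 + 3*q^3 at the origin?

1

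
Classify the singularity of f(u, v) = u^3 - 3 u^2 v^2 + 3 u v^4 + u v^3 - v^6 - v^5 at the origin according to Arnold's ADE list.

E7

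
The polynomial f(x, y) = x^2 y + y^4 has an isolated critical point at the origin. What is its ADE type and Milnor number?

The Hessian of f at 0 has rank 0. Corank 2; j^3 = x^2*y has shape L^2 M (L != M), so D-series; mu = 5 gives D_5.

Type D_{5}, Milnor number mu = 5.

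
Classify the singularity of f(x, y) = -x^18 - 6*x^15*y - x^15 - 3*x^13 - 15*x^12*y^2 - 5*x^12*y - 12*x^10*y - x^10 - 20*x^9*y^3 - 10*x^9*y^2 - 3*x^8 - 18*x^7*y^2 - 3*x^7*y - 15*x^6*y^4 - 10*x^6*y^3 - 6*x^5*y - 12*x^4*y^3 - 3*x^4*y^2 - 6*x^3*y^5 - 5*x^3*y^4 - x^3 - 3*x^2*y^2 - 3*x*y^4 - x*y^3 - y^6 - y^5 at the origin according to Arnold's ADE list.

E_{7}

The Hessian of f at 0 is [[0, 0], [0, 0]] with rank 0, so corank 2. A Groebner basis of the Jacobian ideal J(f) in C{x,y} is {-x^2 + y^4 - y^3/3, x^3, x^2*y + x^2/3 + y^3/9, x^2 + x*y^2 + y^3/3}; counting standard monomials gives mu = 7. Corank 2; j^3 = -x^3 is a perfect cube, so E-series; the 4-jet and mu = 7 give E_7.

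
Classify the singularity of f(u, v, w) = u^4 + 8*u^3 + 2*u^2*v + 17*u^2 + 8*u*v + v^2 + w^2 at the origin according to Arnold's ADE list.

The Hessian of f at 0 has rank 3. Corank 0: nondegenerate Morse point, so A_1.

A_{1}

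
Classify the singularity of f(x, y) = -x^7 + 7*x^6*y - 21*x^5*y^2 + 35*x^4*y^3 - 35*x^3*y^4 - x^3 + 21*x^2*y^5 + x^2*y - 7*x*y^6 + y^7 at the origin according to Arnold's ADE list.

D_{8}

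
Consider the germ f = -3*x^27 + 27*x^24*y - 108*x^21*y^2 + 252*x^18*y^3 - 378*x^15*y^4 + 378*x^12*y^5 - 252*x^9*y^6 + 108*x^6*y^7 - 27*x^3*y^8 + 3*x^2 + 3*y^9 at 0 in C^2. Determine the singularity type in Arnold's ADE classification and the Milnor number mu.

Type A8, Milnor number mu = 8.

The Hessian of f at 0 is [[6, 0], [0, 0]] with rank 1, so corank 1. A Groebner basis of the Jacobian ideal J(f) in C{x,y} is {y^8, x}; counting standard monomials gives mu = 8. Corank 1: A-series; mu = 8 gives A_8.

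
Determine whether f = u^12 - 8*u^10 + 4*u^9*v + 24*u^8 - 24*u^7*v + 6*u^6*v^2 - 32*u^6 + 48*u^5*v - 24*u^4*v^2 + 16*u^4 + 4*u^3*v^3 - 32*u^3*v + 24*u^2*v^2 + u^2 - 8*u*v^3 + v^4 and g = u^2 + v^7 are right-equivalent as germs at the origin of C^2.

The Hessian of f at 0 has rank 1. Corank 1: A-series; mu = 3 gives A_3. The Hessian of g at 0 has rank 1. Corank 1: A-series; mu = 6 gives A_6. f is A_3 but g is A_6, hence not right-equivalent.

No.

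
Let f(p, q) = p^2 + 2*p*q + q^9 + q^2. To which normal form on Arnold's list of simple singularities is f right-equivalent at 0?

The Hessian of f at 0 is [[2, 2], [2, 2]] with rank 1, so corank 1. A Groebner basis of the Jacobian ideal J(f) in C{p,q} is {q^8, p + q}; counting standard monomials gives mu = 8. Corank 1: A-series; mu = 8 gives A_8.

A8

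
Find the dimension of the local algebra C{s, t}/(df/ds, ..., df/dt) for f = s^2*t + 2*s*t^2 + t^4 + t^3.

5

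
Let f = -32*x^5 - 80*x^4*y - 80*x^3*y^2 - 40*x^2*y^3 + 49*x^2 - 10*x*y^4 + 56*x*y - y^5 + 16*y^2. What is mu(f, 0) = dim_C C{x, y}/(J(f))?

4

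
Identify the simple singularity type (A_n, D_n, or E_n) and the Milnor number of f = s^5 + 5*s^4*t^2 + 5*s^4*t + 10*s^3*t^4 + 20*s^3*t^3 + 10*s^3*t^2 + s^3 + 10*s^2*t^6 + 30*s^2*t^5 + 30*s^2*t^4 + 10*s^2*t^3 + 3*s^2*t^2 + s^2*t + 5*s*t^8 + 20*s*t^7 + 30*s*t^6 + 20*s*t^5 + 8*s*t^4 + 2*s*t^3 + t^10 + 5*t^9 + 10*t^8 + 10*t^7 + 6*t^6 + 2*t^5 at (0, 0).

The Hessian of f at 0 has rank 0. Corank 2; j^3 = s^2*(s + t) has shape L^2 M (L != M), so D-series; mu = 6 gives D_6.

Type D_{6}, Milnor number mu = 6.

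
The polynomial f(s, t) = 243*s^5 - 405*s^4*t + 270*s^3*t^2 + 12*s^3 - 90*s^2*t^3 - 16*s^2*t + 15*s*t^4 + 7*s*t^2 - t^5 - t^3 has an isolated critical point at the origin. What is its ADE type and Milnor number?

The Hessian of f at 0 has rank 0. Corank 2; j^3 = (2*s - t)^2*(3*s - t) has shape L^2 M (L != M), so D-series; mu = 6 gives D_6.

Type D6, Milnor number mu = 6.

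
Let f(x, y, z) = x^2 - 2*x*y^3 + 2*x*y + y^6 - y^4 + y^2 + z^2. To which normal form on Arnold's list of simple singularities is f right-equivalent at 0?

A_{3}

The Hessian of f at 0 has rank 2. Corank 1: A-series; mu = 3 gives A_3.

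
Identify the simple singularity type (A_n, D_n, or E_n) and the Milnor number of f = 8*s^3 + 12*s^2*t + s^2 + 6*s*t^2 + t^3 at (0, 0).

The Hessian of f at 0 has rank 1. Corank 1: A-series; mu = 2 gives A_2.

Type A2, Milnor number mu = 2.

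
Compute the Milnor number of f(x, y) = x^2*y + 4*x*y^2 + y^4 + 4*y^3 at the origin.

The Hessian of f at 0 has rank 0. Corank 2; j^3 = y*(x + 2*y)^2 has shape L^2 M (L != M), so D-series; mu = 5 gives D_5.

5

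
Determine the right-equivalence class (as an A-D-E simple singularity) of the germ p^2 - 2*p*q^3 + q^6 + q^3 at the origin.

The Hessian of f at 0 has rank 1. Corank 1: A-series; mu = 2 gives A_2.

A_2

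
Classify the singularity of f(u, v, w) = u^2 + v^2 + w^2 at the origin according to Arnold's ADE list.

A_{1}

The Hessian of f at 0 has rank 3. Corank 0: nondegenerate Morse point, so A_1.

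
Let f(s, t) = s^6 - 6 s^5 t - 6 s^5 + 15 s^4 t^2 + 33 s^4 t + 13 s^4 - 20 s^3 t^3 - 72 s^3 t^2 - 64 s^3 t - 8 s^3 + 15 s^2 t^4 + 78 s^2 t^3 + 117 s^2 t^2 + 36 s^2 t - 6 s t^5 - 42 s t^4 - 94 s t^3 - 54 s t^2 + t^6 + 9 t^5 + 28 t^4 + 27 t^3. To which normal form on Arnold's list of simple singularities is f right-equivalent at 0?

The Hessian of f at 0 has rank 0. Corank 2; j^3 = -(2*s - 3*t)^3 is a perfect cube, so E-series; the 4-jet and mu = 6 give E_6.

E_6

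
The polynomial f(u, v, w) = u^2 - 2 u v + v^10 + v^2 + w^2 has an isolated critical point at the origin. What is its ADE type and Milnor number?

Type A_9, Milnor number mu = 9.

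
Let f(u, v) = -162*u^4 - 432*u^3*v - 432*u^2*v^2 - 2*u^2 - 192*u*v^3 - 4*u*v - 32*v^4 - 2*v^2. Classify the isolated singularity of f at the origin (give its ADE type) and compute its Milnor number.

Type A_3, Milnor number mu = 3.

The Hessian of f at 0 has rank 1. Corank 1: A-series; mu = 3 gives A_3.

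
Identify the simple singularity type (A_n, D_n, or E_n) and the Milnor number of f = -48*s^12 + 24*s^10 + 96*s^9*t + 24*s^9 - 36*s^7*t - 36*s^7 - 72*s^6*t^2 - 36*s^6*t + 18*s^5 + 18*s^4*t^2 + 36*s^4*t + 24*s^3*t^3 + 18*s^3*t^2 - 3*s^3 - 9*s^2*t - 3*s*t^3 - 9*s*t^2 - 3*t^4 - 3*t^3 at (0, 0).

Type E_{7}, Milnor number mu = 7.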